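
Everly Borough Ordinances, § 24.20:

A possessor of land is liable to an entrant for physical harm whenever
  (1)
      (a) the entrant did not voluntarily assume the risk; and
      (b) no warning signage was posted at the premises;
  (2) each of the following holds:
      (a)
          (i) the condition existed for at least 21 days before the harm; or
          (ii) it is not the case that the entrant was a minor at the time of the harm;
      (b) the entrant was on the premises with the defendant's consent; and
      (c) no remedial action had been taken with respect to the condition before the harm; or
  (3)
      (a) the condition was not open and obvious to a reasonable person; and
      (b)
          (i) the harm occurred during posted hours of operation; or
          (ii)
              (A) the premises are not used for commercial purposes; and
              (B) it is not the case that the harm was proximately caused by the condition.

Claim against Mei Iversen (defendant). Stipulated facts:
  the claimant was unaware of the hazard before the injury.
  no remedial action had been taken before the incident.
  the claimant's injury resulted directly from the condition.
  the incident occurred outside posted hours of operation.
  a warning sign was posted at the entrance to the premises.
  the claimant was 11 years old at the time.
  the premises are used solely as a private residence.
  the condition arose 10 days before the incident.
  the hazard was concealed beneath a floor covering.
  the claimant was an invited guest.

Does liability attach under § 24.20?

(a) no assumed risk — met.
(b) no signage posted — not satisfied.
(1) = T AND F = false.
(i) condition ≥21 days old — fails.
(ii) not (entrant a minor) — not met.
(a): F OR F → false.
(b) consent to enter — satisfied.
(c) no remedial action — holds.
So (2) is not satisfied (F AND T AND T).
(a) not open/obvious — met.
(i) during posted hours — fails.
(A) not (commercial use) — met.
(B) not (proximate cause) — fails.
(ii) = T AND F = false.
(b) = F OR F = false.
So (3) is not satisfied (T AND F).
Overall: F OR F OR F → false.

No — not liable.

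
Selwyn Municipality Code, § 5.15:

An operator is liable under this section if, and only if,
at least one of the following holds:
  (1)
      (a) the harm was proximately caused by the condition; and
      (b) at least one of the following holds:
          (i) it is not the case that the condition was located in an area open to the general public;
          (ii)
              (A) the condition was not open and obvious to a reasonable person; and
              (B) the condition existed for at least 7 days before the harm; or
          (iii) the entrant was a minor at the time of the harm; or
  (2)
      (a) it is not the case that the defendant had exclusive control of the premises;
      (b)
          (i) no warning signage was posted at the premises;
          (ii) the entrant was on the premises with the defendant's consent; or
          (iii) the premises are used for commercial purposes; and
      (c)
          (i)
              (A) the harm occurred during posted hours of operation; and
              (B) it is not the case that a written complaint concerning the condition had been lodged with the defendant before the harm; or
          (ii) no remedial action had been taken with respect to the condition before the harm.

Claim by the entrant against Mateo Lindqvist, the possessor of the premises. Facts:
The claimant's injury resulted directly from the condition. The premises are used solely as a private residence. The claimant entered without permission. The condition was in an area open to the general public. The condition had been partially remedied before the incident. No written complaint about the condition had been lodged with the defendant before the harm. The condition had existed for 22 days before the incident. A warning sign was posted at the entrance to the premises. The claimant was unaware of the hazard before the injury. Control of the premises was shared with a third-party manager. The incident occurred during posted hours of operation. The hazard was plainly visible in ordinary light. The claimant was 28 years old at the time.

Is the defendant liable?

(a) proximate cause — satisfied.
(i) not (public area) — fails.
(A) not open/obvious — fails.
(B) condition ≥7 days old — satisfied.
(ii) = F AND T = false.
(iii) entrant a minor — not satisfied.
(b) = F OR F OR F = false.
So (1) is not satisfied (T AND F).
(a) not (exclusive control) — holds.
(i) no signage posted — not satisfied.
(ii) consent to enter — fails.
(iii) commercial use — not met.
So (b) is not satisfied (F OR F OR F).
(A) during posted hours — satisfied.
(B) not (complaint lodged) — holds.
(i) = T AND T = true.
(ii) no remedial action — not satisfied.
So (c) is satisfied (T OR F).
So (2) is not satisfied (T AND F AND T).
Overall: F OR F → false.

No — not liable.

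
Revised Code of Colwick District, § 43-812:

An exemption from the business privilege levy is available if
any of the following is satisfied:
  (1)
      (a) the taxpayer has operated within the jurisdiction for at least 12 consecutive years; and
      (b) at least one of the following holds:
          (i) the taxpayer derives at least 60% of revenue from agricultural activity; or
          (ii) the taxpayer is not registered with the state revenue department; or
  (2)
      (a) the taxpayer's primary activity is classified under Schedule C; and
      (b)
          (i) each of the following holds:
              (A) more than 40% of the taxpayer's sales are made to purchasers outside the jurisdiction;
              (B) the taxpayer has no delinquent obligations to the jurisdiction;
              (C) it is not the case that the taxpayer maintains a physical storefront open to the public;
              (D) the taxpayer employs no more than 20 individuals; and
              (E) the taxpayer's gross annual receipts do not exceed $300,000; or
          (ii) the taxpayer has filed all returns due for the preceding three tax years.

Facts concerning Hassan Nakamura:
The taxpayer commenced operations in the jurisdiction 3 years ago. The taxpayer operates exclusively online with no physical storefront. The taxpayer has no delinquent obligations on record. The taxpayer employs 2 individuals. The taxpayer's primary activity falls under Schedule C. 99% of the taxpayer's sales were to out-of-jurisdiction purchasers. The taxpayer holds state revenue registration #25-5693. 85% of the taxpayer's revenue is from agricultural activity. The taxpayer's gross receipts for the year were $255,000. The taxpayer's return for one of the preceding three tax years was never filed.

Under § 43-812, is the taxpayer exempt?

Yes — exempt.

(a) ≥ 12 yrs in jurisdiction — not satisfied.
(i) ≥60% agricultural — satisfied.
(ii) not (state-registered) — not met.
(b) = T OR F = true.
So (1) is not satisfied (F AND T).
(a) Schedule C activity — holds.
(A) >40% out-of-jur. sales — met.
(B) no delinquency — satisfied.
(C) not (has storefront) — holds.
(D) ≤ 20 employees — holds.
(E) receipts ≤ $300,000 — holds.
(i) = T AND T AND T AND T AND T = true.
(ii) returns current — fails.
(b): T OR F → true.
So (2) is satisfied (T AND T).
So Overall is satisfied (F OR T).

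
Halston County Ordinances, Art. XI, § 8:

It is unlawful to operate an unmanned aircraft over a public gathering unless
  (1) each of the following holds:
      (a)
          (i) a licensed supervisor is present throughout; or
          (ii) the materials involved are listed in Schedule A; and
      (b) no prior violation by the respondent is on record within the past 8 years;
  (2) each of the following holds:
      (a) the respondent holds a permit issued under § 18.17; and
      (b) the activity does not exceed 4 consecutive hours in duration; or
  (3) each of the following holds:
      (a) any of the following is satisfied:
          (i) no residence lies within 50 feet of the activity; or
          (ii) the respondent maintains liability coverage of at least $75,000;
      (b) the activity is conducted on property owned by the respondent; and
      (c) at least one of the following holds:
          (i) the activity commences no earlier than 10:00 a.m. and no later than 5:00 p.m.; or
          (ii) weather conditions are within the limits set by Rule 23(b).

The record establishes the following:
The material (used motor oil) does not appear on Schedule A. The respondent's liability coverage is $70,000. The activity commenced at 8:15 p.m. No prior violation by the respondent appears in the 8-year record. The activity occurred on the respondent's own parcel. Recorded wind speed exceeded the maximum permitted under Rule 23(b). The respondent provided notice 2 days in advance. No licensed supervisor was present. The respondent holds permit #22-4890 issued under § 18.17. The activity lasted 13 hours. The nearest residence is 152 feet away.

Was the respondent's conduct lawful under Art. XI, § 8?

No — unlawful.

(i) supervisor present — fails.
(ii) Schedule A material — not satisfied.
So (a) is not satisfied (F OR F).
(b) no prior violation — holds.
So (1) is not satisfied (F AND T).
(a) holds permit — satisfied.
(b) ≤ 4 hrs duration — not satisfied.
(2) = T AND F = false.
(i) no residence in 50 ft — met.
(ii) coverage ≥ $75,000 — not satisfied.
(a): T OR F → true.
(b) own property — satisfied.
(i) start within hours — fails.
(ii) weather ok — not met.
So (c) is not satisfied (F OR F).
(3): T AND T AND F → false.
So Overall is not satisfied (F OR F OR F).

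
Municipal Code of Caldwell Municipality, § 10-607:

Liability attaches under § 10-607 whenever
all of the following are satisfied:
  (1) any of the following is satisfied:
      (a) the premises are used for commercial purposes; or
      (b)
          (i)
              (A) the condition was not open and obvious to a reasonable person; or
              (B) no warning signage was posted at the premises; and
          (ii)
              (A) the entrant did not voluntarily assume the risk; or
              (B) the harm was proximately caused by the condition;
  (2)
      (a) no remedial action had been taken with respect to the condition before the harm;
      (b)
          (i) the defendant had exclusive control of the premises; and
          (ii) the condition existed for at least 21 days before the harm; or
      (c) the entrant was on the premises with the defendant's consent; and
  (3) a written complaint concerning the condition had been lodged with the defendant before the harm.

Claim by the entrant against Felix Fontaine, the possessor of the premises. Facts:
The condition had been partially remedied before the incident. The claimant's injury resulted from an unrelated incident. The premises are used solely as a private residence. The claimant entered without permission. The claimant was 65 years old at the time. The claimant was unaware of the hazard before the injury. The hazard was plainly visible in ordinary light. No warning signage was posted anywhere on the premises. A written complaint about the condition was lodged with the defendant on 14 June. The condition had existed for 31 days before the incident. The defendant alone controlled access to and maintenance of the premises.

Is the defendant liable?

Yes — liable.

(a) commercial use — not satisfied.
(A) not open/obvious — not met.
(B) no signage posted — holds.
(i) = F OR T = true.
(A) no assumed risk — satisfied.
(B) proximate cause — not met.
So (ii) is satisfied (T OR F).
(b) = T AND T = true.
(1) = F OR T = true.
(a) no remedial action — fails.
(i) exclusive control — satisfied.
(ii) condition ≥21 days old — satisfied.
So (b) is satisfied (T AND T).
(c) consent to enter — not met.
(2) = F OR T OR F = true.
(3) complaint lodged — holds.
So Overall is satisfied (T AND T AND T).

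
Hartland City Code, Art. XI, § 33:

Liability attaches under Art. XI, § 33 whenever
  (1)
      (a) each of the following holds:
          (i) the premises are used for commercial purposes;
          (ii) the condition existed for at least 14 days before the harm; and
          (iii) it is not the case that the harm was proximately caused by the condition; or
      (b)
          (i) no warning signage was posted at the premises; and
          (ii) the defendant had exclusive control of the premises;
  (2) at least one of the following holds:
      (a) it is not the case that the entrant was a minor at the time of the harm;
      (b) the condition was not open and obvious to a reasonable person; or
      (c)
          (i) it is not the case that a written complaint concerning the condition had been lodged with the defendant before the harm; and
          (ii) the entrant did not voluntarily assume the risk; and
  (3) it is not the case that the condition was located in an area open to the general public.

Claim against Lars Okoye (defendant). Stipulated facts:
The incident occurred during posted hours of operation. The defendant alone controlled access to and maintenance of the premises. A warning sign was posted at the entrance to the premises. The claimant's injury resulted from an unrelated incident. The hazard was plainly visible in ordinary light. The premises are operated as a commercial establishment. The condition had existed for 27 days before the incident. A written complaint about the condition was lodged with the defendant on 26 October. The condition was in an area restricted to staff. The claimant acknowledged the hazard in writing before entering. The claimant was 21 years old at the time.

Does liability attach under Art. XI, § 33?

(i) commercial use — satisfied.
(ii) condition ≥14 days old — satisfied.
(iii) not (proximate cause) — satisfied.
(a): T AND T AND T → true.
(i) no signage posted — not satisfied.
(ii) exclusive control — met.
So (b) is not satisfied (F AND T).
(1) = T OR F = true.
(a) not (entrant a minor) — met.
(b) not open/obvious — not met.
(i) not (complaint lodged) — fails.
(ii) no assumed risk — not satisfied.
So (c) is not satisfied (F AND F).
So (2) is satisfied (T OR F OR F).
(3) not (public area) — satisfied.
Overall = T AND T AND T = true.

Yes — liable.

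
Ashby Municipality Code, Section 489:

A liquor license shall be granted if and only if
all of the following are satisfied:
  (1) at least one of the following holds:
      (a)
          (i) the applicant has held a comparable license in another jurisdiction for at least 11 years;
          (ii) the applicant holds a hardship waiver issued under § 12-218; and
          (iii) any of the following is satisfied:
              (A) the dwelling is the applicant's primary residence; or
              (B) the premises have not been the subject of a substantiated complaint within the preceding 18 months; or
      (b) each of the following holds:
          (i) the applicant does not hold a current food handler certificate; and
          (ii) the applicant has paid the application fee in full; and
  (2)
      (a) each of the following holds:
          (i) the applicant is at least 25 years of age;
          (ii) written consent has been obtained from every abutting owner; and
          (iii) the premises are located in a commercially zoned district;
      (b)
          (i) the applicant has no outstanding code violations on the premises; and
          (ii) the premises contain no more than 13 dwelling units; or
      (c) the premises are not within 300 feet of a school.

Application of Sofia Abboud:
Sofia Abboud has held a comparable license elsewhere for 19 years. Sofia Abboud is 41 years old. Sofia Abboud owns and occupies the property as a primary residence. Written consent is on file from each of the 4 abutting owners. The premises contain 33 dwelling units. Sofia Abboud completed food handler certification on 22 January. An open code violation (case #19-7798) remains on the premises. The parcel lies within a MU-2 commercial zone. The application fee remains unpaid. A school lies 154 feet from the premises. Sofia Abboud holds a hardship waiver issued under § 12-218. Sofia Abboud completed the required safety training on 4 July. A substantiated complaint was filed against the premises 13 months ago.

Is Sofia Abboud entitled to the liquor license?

Yes — granted.

(i) prior license ≥ 11 yr — holds.
(ii) hardship waiver — satisfied.
(A) primary residence — holds.
(B) no complaint in 18 mo. — not met.
(iii) = T OR F = true.
(a) = T AND T AND T = true.
(i) not (food handler cert.) — not met.
(ii) fee paid — not satisfied.
(b): F AND F → false.
(1) = T OR F = true.
(i) age ≥ 25 — satisfied.
(ii) all abutters consent — holds.
(iii) commercially zoned — satisfied.
(a): T AND T AND T → true.
(i) no code violations — not satisfied.
(ii) ≤ 13 units — fails.
(b) = F AND F = false.
(c) ≥300 ft from school — not satisfied.
(2): T OR F OR F → true.
Overall = T AND T = true.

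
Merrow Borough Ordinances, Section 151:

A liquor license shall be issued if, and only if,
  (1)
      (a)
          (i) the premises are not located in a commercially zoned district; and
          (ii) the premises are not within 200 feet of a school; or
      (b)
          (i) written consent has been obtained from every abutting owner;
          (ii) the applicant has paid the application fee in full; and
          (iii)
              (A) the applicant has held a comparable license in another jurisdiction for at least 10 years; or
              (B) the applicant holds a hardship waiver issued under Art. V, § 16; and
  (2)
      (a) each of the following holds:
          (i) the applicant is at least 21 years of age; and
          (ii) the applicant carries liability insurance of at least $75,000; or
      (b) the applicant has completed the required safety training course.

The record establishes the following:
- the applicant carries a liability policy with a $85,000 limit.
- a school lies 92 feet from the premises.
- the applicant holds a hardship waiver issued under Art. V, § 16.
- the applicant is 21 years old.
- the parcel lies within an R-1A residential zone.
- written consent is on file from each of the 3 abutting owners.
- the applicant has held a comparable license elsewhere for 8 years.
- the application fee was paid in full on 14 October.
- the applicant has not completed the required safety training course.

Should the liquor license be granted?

(i) not (commercially zoned) — met.
(ii) ≥200 ft from school — not met.
So (a) is not satisfied (T AND F).
(i) all abutters consent — holds.
(ii) fee paid — satisfied.
(A) prior license ≥ 10 yr — fails.
(B) hardship waiver — satisfied.
So (iii) is satisfied (F OR T).
(b) = T AND T AND T = true.
(1): F OR T → true.
(i) age ≥ 21 — met.
(ii) insurance ≥ $75,000 — met.
So (a) is satisfied (T AND T).
(b) safety training — fails.
(2) = T OR F = true.
So Overall is satisfied (T AND T).

Yes — granted.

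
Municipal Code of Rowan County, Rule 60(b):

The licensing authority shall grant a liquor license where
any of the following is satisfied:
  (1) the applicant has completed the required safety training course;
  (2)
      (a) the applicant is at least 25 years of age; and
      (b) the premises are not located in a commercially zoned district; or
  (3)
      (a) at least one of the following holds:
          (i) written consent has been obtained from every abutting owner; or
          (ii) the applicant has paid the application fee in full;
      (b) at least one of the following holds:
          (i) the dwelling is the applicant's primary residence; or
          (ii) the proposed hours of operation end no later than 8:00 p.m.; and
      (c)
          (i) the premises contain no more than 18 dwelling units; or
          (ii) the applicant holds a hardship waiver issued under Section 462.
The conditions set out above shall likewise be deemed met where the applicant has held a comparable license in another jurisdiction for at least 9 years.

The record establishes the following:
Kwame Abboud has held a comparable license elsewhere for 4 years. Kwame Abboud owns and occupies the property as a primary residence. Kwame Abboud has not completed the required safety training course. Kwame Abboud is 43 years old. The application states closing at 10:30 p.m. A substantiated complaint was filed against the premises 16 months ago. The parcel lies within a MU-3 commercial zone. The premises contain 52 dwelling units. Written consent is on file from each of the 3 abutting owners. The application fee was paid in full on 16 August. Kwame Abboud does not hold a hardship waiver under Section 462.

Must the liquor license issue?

(1) safety training — not satisfied.
(a) age ≥ 25 — holds.
(b) not (commercially zoned) — fails.
(2): T AND F → false.
(i) all abutters consent — met.
(ii) fee paid — holds.
So (a) is satisfied (T OR T).
(i) primary residence — met.
(ii) closes by 8 p.m. — not satisfied.
(b): T OR F → true.
(i) ≤ 18 units — fails.
(ii) hardship waiver — fails.
(c): F OR F → false.
So (3) is not satisfied (T AND T AND F).
Overall: F OR F OR F → false.
Exception (prior license ≥ 9 yr) — not satisfied.
Result: main false OR exception false → false.

No — denied.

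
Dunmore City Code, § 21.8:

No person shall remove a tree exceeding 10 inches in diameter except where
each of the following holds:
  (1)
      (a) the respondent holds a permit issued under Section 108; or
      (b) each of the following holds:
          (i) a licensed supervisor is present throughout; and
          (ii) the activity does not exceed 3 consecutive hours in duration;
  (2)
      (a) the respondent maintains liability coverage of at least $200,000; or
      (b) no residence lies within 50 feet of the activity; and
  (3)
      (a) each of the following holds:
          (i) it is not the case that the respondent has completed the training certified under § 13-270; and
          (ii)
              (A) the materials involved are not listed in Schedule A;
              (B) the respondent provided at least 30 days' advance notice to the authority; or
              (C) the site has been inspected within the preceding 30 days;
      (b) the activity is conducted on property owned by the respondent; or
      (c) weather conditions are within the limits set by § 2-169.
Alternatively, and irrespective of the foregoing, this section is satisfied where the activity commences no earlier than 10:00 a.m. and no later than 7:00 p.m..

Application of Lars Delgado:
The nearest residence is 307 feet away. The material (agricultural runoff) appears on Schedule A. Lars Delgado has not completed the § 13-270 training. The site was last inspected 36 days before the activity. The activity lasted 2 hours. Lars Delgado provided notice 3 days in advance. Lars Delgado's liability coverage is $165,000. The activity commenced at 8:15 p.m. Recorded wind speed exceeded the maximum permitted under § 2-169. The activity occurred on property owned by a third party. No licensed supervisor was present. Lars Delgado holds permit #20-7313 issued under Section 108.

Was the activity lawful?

No — unlawful.

(a) holds permit — satisfied.
(i) supervisor present — fails.
(ii) ≤ 3 hrs duration — holds.
(b) = F AND T = false.
So (1) is satisfied (T OR F).
(a) coverage ≥ $200,000 — not met.
(b) no residence in 50 ft — satisfied.
(2) = F OR T = true.
(i) not (training certified) — satisfied.
(A) not (Schedule A material) — not satisfied.
(B) ≥30 days' notice — fails.
(C) site inspected — not met.
(ii) = F OR F OR F = false.
(a): T AND F → false.
(b) own property — not satisfied.
(c) weather ok — fails.
So (3) is not satisfied (F OR F OR F).
So Overall is not satisfied (T AND T AND F).
Exception (start within hours) — not satisfied.
Result: main false OR exception false → false.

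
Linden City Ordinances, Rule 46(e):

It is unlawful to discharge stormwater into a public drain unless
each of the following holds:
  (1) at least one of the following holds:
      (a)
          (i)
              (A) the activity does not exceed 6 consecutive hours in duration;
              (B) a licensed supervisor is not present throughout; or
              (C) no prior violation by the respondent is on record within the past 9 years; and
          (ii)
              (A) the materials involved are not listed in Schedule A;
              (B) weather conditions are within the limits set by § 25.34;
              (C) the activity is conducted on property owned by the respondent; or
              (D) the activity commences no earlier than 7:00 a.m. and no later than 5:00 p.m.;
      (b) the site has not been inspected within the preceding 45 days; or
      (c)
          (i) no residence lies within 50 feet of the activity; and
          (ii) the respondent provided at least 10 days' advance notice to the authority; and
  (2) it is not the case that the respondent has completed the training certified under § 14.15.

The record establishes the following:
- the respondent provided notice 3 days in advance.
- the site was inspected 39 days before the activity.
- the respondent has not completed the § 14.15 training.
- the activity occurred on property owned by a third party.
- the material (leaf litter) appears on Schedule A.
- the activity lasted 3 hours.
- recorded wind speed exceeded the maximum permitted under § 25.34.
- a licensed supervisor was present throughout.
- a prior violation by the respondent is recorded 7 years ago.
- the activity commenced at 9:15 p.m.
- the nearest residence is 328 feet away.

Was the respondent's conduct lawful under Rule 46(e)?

(A) ≤ 6 hrs duration — satisfied.
(B) not (supervisor present) — not met.
(C) no prior violation — not met.
(i): T OR F OR F → true.
(A) not (Schedule A material) — not met.
(B) weather ok — not met.
(C) own property — fails.
(D) start within hours — not met.
So (ii) is not satisfied (F OR F OR F OR F).
(a) = T AND F = false.
(b) not (site inspected) — not met.
(i) no residence in 50 ft — satisfied.
(ii) ≥10 days' notice — fails.
(c): T AND F → false.
(1) = F OR F OR F = false.
(2) not (training certified) — satisfied.
Overall = F AND T = false.

No — unlawful.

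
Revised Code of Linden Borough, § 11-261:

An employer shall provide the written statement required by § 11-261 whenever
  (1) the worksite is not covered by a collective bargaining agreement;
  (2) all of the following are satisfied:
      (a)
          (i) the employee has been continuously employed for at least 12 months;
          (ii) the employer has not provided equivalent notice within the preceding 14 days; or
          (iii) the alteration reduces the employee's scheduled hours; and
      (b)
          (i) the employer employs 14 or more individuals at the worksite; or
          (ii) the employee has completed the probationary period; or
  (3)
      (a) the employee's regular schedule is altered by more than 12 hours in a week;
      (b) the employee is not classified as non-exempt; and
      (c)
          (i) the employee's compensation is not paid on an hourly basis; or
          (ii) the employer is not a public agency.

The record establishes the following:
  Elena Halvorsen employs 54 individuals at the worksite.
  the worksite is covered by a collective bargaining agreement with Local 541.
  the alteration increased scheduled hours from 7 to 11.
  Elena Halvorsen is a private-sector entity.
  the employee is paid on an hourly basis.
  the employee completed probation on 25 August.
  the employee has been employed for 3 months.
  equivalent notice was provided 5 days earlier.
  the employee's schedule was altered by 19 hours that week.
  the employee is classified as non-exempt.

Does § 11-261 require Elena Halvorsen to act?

No — not required.

(1) no CBA — fails.
(i) tenure ≥ 12 mo. — fails.
(ii) no recent notice — not satisfied.
(iii) hours reduced — fails.
(a) = F OR F OR F = false.
(i) ≥ 14 at site — satisfied.
(ii) past probation — satisfied.
(b): T OR T → true.
(2) = F AND T = false.
(a) schedule shift > 12h — met.
(b) not (non-exempt) — fails.
(i) not (hourly-paid) — fails.
(ii) not (public agency) — holds.
(c): F OR T → true.
(3) = T AND F AND T = false.
Overall: F OR F OR F → false.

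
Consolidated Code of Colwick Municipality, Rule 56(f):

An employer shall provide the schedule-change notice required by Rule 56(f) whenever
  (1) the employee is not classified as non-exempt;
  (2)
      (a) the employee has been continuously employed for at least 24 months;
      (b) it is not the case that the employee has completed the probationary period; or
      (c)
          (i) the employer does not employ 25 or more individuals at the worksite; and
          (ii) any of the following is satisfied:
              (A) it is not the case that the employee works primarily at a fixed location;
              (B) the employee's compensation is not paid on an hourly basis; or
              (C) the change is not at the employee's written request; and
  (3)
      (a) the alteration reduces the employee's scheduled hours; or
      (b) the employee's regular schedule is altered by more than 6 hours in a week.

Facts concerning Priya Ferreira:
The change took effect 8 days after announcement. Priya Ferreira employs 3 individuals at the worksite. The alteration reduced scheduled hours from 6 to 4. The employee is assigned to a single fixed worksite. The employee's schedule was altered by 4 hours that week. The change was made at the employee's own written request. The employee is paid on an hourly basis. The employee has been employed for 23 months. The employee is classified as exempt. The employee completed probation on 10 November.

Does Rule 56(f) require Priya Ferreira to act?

(1) not (non-exempt) — met.
(a) tenure ≥ 24 mo. — fails.
(b) not (past probation) — not satisfied.
(i) not (≥ 25 at site) — holds.
(A) not (fixed location) — not met.
(B) not (hourly-paid) — not satisfied.
(C) not employee-requested — fails.
(ii): F OR F OR F → false.
(c): T AND F → false.
So (2) is not satisfied (F OR F OR F).
(a) hours reduced — satisfied.
(b) schedule shift > 6h — fails.
So (3) is satisfied (T OR F).
Overall: T AND F AND T → false.

No — not required.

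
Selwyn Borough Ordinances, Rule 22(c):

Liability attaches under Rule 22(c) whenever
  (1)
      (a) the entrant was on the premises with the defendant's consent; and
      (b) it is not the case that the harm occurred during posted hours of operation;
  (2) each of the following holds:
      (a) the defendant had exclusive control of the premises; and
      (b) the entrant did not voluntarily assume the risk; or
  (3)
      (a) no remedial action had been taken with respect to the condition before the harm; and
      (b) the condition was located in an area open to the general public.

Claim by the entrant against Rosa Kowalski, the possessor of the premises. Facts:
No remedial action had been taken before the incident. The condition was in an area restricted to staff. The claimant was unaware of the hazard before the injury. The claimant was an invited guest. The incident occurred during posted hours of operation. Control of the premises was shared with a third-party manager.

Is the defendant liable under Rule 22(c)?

(a) consent to enter — satisfied.
(b) not (during posted hours) — not met.
(1) = T AND F = false.
(a) exclusive control — fails.
(b) no assumed risk — met.
(2): F AND T → false.
(a) no remedial action — holds.
(b) public area — not met.
(3): T AND F → false.
Overall: F OR F OR F → false.

No — not liable.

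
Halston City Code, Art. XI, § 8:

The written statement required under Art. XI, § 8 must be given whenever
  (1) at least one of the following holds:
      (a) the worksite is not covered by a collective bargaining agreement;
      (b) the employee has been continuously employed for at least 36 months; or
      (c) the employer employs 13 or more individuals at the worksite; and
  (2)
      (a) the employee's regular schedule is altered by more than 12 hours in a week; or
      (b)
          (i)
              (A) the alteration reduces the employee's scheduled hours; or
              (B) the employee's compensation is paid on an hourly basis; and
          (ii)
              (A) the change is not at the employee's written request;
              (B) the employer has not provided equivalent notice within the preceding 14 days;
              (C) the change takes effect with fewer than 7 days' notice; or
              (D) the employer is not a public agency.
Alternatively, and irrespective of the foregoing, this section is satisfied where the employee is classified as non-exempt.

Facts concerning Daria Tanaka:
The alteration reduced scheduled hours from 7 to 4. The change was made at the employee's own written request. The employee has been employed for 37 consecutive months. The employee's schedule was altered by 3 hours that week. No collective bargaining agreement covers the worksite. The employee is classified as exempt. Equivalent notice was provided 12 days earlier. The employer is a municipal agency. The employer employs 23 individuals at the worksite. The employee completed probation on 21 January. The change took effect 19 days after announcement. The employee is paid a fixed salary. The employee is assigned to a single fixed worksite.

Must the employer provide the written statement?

(a) no CBA — holds.
(b) tenure ≥ 36 mo. — met.
(c) ≥ 13 at site — met.
So (1) is satisfied (T OR T OR T).
(a) schedule shift > 12h — fails.
(A) hours reduced — met.
(B) hourly-paid — not met.
(i) = T OR F = true.
(A) not employee-requested — not met.
(B) no recent notice — not satisfied.
(C) < 7 days' notice — not met.
(D) not (public agency) — not met.
(ii): F OR F OR F OR F → false.
(b) = T AND F = false.
(2): F OR F → false.
So Overall is not satisfied (T AND F).
Exception (non-exempt) — not satisfied.
Result: main false OR exception false → false.

No — not required.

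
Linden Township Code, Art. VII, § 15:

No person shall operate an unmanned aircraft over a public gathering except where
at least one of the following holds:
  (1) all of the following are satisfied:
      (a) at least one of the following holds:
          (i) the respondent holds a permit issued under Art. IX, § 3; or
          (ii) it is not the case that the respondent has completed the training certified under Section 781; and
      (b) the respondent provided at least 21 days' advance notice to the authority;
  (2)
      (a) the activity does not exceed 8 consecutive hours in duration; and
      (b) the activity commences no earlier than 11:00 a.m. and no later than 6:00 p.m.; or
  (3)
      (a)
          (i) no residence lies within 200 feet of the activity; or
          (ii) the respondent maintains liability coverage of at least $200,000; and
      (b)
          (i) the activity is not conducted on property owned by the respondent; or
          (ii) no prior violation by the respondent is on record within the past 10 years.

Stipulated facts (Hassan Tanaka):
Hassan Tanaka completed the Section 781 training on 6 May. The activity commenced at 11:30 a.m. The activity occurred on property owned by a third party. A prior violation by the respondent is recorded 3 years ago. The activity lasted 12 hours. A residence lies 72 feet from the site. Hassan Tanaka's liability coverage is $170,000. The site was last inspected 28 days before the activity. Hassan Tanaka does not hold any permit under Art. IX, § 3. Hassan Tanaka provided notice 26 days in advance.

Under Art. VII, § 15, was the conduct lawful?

No — unlawful.

(i) holds permit — not satisfied.
(ii) not (training certified) — not satisfied.
So (a) is not satisfied (F OR F).
(b) ≥21 days' notice — met.
(1): F AND T → false.
(a) ≤ 8 hrs duration — not satisfied.
(b) start within hours — met.
So (2) is not satisfied (F AND T).
(i) no residence in 200 ft — not satisfied.
(ii) coverage ≥ $200,000 — fails.
(a) = F OR F = false.
(i) not (own property) — satisfied.
(ii) no prior violation — fails.
(b) = T OR F = true.
So (3) is not satisfied (F AND T).
Overall = F OR F OR F = false.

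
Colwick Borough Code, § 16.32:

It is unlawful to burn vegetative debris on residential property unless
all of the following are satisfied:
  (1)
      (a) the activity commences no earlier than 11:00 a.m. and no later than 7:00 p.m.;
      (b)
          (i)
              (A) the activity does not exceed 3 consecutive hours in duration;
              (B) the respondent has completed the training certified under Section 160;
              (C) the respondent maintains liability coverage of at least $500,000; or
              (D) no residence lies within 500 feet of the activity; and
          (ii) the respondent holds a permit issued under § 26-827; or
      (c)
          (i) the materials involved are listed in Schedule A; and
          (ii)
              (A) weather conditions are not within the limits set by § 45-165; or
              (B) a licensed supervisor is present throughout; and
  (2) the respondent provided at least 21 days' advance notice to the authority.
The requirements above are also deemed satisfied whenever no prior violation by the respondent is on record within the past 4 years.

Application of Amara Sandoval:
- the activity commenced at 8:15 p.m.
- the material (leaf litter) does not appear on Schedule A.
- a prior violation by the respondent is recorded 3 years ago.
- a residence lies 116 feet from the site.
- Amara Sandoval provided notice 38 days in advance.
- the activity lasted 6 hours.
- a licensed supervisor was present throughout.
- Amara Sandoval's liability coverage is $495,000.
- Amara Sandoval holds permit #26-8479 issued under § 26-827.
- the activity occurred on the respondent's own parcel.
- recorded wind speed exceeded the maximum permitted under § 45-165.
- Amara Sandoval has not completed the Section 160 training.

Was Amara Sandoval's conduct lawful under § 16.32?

No — unlawful.

(a) start within hours — not met.
(A) ≤ 3 hrs duration — fails.
(B) training certified — fails.
(C) coverage ≥ $500,000 — not met.
(D) no residence in 500 ft — not met.
(i) = F OR F OR F OR F = false.
(ii) holds permit — satisfied.
(b): F AND T → false.
(i) Schedule A material — fails.
(A) not (weather ok) — satisfied.
(B) supervisor present — met.
(ii) = T OR T = true.
(c): F AND T → false.
(1): F OR F OR F → false.
(2) ≥21 days' notice — holds.
Overall: F AND T → false.
Exception (no prior violation) — not satisfied.
Result: main false OR exception false → false.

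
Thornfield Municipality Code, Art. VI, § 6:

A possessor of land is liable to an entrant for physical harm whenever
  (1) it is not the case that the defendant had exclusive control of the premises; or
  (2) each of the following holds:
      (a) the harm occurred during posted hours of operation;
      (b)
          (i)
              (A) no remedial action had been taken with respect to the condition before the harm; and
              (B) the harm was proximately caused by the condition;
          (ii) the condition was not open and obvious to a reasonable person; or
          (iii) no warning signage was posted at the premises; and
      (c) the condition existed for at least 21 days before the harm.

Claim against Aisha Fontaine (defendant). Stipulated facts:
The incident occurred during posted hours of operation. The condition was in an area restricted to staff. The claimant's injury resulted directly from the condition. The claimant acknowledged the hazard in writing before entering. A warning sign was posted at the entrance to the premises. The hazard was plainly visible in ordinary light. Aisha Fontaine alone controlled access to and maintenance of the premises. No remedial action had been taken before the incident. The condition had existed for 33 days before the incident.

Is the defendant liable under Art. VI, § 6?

Yes — liable.

(1) not (exclusive control) — fails.
(a) during posted hours — satisfied.
(A) no remedial action — met.
(B) proximate cause — satisfied.
(i) = T AND T = true.
(ii) not open/obvious — not satisfied.
(iii) no signage posted — not satisfied.
(b): T OR F OR F → true.
(c) condition ≥21 days old — met.
(2) = T AND T AND T = true.
Overall = F OR T = true.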